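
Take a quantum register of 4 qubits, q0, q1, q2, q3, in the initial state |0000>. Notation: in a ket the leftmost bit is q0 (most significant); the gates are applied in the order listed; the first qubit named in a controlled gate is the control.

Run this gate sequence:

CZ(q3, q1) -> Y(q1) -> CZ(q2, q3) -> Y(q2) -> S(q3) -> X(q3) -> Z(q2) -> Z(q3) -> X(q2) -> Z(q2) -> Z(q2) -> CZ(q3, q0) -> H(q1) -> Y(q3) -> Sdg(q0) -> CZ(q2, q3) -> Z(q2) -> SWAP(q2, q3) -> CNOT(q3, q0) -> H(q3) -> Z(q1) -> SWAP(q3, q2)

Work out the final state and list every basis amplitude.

The final amplitudes are I/2 on |0000>, I/2 on |0010>, I/2 on |0100>, I/2 on |0110>, and 0 on every other basis state.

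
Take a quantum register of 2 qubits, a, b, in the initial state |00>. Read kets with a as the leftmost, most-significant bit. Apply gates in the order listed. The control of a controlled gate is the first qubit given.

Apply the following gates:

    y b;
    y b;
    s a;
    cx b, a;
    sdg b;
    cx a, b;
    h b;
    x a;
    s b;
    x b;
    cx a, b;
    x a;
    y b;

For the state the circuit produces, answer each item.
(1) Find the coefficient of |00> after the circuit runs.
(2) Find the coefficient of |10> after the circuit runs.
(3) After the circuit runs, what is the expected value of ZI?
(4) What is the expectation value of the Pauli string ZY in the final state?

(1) |00> carries amplitude sqrt(2)/2 in the final state.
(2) |10> carries amplitude 0 in the final state.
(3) The expectation value of ZI is 1.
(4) In the final state, ZY has expectation 1.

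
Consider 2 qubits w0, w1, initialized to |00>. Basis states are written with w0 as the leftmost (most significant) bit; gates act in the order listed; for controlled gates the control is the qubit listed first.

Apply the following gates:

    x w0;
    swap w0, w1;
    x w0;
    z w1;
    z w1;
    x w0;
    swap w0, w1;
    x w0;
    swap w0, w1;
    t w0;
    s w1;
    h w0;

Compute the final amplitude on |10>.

The amplitude on |10> is sqrt(2)/2. Key observation: steps 1-8 multiply out to the identity, so the circuit reduces to the remaining gates.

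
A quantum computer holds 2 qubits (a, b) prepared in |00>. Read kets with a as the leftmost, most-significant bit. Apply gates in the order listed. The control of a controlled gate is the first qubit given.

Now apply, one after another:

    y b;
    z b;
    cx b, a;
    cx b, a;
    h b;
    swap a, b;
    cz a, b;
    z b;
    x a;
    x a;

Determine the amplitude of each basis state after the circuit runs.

The resulting statevector has amplitude -sqrt(2)*I/2 on |00>, 0 on |01>, sqrt(2)*I/2 on |10>, 0 on |11>.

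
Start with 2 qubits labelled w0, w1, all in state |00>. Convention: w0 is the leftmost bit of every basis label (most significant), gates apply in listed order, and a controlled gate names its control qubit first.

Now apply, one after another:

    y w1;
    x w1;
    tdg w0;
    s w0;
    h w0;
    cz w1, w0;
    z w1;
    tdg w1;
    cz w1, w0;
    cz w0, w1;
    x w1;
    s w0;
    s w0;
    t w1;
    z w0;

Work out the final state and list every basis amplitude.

The resulting statevector has amplitude 0 on |00>, sqrt(2)*exp(3*I*pi/4)/2 on |01>, 0 on |10>, sqrt(2)*exp(3*I*pi/4)/2 on |11>.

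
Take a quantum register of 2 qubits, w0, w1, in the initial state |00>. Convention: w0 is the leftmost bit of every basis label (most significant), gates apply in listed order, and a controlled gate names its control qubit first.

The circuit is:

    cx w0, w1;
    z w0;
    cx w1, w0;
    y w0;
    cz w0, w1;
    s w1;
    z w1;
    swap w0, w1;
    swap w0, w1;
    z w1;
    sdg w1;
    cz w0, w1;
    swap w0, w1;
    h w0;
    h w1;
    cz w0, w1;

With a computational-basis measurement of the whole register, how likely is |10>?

Outcome |10> occurs with probability 1/4. Key observation: the block from step 5 through step 12 cancels to the identity and can be dropped.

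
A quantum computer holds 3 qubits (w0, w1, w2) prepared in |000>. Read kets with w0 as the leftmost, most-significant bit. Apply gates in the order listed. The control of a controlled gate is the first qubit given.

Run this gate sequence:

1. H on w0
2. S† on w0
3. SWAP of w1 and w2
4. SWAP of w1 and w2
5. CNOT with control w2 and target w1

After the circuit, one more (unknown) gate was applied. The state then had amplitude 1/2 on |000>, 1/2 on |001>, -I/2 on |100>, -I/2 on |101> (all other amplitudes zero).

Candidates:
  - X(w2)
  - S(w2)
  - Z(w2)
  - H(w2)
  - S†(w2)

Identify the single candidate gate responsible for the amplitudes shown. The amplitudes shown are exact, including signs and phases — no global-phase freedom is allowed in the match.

The unique candidate consistent with the amplitudes is H(w2).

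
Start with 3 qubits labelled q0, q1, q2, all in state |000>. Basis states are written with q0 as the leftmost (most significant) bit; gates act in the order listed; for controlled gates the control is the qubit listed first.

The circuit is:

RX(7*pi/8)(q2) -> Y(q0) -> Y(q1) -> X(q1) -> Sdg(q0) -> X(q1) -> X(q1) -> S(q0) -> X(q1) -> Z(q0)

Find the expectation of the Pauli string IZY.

In the final state, IZY has expectation sqrt(2 - sqrt(2))/2. Key observation: gates 4-9 undo each other exactly, leaving only the rest of the circuit to track.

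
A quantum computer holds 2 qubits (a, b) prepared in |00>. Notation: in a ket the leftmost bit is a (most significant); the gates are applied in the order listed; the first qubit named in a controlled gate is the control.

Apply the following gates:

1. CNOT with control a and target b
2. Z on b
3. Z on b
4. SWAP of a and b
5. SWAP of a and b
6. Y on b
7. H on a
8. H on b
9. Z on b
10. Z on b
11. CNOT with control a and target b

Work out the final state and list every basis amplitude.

The final amplitudes are I/2 on |00>, -I/2 on |01>, -I/2 on |10>, I/2 on |11>.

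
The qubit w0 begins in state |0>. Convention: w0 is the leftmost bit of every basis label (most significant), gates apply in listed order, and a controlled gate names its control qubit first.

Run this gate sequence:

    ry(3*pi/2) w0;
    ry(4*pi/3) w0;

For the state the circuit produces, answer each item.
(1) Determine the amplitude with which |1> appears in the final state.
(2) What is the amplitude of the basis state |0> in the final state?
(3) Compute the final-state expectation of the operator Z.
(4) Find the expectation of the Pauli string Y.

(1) The final state's coefficient on |1> equals -sqrt(6)/4 - sqrt(2)/4.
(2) The final state's coefficient on |0> equals -sqrt(6)/4 + sqrt(2)/4.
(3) In the final state, Z has expectation -sqrt(3)/2.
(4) In the final state, Y has expectation 0.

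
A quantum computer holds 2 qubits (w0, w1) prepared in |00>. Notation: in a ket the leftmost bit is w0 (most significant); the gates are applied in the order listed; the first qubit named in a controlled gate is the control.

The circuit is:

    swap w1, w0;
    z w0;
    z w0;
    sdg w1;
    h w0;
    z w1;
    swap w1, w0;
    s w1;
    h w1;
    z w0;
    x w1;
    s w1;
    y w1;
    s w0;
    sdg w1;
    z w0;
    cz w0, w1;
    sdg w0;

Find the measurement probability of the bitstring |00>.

A full measurement returns |00> with probability 1/2.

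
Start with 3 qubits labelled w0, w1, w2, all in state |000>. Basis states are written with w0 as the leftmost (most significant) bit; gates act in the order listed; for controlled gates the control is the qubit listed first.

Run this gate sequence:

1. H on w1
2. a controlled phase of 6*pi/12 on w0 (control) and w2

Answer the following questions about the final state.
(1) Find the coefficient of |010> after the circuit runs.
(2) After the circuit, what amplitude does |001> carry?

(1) The amplitude on |010> is sqrt(2)/2.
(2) The final state's coefficient on |001> equals 0.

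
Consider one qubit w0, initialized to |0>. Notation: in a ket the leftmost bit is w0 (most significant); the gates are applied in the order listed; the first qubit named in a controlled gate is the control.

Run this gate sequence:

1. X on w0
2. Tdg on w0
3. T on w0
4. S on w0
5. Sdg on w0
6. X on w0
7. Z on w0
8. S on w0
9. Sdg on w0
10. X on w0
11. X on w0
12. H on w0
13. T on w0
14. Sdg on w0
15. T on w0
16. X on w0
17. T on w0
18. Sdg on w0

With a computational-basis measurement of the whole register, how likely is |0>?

The probability of measuring |0> is 1/2.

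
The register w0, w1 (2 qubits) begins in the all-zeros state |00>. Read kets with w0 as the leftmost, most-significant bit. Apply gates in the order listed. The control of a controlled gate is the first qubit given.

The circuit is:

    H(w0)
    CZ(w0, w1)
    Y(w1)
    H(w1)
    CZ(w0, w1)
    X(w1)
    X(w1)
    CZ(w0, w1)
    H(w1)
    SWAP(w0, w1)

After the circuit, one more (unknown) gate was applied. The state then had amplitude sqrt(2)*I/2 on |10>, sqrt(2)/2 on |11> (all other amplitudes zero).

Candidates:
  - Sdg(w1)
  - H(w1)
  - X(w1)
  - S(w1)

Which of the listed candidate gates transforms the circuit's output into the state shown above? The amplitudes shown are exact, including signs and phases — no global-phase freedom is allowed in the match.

It was Sdg(w1) that produced the state shown. Key observation: gates 4-9 undo each other exactly, leaving only the rest of the circuit to track.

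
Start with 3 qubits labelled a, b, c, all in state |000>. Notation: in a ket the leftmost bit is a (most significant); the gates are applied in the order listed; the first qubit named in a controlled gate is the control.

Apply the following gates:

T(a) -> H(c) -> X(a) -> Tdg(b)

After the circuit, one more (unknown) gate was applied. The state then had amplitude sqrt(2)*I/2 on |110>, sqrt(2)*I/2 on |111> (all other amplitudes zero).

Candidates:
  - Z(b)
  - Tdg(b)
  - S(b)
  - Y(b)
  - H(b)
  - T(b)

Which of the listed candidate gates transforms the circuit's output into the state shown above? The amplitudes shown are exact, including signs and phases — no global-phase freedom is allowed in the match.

The unique candidate consistent with the amplitudes is Y(b).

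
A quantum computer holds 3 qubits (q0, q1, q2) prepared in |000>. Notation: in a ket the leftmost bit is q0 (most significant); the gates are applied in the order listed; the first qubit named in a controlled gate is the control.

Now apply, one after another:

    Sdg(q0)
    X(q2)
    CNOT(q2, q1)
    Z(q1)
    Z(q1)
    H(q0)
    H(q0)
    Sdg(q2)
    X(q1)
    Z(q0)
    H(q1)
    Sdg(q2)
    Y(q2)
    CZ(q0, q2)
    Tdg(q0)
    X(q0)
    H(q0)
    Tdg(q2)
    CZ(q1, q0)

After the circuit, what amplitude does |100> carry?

The final state's coefficient on |100> equals -I/2.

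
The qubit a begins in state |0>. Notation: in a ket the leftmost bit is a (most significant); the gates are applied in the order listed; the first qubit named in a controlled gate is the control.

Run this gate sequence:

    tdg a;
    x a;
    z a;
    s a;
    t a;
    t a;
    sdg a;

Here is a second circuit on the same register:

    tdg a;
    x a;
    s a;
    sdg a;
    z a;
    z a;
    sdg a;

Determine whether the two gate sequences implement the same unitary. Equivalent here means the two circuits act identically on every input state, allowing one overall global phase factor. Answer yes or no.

Yes: on every input state the two circuits agree up to one overall phase factor.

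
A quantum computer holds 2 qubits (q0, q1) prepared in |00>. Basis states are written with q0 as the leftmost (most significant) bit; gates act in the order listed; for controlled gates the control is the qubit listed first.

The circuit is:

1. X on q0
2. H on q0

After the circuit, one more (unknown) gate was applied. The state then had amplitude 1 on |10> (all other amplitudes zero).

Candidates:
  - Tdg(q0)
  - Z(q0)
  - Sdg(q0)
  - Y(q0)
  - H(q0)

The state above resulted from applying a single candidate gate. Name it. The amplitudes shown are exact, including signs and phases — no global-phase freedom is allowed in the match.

It was H(q0) that produced the state shown.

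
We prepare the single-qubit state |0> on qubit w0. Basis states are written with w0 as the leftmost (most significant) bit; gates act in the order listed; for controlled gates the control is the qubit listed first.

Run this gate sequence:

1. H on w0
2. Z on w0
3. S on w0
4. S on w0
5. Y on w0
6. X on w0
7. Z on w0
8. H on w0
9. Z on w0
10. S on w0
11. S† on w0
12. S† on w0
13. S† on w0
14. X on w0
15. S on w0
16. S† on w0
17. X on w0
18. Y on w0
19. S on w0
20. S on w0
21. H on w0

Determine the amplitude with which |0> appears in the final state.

The final state's coefficient on |0> equals sqrt(2)/2. Key observation: gates 14-17 undo each other exactly, leaving only the rest of the circuit to track.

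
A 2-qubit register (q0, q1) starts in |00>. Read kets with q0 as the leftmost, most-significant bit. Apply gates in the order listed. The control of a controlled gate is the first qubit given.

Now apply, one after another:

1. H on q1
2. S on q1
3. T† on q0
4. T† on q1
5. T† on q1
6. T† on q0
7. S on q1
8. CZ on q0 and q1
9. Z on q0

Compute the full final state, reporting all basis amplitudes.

After the circuit, the state carries amplitude sqrt(2)/2 on |00>, sqrt(2)*I/2 on |01>, 0 on |10>, 0 on |11>.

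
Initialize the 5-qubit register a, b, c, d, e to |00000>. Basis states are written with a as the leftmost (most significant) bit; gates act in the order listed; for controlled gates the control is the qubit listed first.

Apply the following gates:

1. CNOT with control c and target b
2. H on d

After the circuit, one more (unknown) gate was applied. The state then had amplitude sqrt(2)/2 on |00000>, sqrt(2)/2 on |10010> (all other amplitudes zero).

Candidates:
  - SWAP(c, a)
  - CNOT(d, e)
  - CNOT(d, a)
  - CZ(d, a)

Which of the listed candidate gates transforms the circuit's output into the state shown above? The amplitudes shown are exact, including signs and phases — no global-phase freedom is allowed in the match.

The applied gate was CNOT(d, a).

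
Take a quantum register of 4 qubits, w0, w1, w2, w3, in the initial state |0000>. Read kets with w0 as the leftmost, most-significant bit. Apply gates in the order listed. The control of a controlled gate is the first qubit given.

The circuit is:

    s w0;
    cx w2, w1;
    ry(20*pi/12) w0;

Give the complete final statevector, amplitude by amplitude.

The final amplitudes are -sqrt(3)/2 on |0000>, 1/2 on |1000>, and 0 on every other basis state.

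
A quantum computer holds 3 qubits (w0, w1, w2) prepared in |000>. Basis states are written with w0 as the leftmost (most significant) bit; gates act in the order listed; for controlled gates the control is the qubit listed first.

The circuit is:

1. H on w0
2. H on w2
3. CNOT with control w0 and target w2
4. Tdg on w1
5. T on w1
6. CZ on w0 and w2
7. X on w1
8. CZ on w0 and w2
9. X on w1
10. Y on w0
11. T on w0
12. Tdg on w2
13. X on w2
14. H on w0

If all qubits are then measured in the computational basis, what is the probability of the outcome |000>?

The probability of measuring |000> is 1/4 - sqrt(2)/8.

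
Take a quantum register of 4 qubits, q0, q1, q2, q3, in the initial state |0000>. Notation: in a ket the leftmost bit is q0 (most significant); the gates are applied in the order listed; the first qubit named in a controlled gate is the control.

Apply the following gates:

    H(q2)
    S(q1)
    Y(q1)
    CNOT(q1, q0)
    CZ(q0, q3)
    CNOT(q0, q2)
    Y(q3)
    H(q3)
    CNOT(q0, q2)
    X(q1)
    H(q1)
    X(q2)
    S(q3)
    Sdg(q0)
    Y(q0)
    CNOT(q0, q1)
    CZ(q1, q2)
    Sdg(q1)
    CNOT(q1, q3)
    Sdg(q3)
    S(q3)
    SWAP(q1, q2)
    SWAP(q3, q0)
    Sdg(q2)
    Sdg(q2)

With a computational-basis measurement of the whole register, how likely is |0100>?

Outcome |0100> occurs with probability 1/8.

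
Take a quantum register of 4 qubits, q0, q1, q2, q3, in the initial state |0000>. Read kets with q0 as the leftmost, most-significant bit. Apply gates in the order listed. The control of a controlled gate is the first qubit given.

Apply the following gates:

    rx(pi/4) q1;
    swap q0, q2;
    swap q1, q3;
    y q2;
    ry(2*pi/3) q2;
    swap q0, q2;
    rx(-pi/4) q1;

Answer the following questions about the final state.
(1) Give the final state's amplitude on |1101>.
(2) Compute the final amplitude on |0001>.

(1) |1101> carries amplitude I*(2 - sqrt(2))/8 in the final state.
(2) The final state's coefficient on |0001> equals -sqrt(6)/8.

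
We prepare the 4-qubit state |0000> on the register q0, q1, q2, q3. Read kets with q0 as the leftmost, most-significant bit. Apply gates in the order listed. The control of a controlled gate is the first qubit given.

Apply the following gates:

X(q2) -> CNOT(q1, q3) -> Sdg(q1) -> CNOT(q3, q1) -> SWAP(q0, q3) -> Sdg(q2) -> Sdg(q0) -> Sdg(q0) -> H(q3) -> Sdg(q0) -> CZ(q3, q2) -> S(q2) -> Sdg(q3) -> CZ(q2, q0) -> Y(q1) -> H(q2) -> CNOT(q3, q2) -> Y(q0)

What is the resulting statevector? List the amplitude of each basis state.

The final amplitudes are -1/2 on |1100>, I/2 on |1101>, 1/2 on |1110>, -I/2 on |1111>, and 0 on every other basis state.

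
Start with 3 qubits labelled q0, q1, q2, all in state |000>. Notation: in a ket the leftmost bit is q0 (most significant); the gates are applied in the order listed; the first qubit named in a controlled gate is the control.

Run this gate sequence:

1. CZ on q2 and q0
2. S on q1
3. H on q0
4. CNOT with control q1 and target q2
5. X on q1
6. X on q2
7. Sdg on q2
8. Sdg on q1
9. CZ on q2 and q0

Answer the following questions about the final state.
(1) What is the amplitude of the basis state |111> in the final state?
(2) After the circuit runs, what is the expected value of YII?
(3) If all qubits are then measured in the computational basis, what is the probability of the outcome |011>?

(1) The amplitude on |111> is sqrt(2)/2.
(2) The observable YII averages to 0.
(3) The probability of measuring |011> is 1/2.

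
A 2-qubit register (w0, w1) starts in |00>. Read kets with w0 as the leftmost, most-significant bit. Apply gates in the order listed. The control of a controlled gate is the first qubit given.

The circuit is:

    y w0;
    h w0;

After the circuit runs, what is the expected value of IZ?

The expectation value of IZ is 1.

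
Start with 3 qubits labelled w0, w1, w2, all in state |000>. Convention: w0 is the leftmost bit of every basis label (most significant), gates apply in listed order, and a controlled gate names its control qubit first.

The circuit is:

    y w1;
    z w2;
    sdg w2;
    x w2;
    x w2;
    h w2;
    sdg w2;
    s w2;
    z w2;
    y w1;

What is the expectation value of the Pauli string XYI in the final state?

In the final state, XYI has expectation 0.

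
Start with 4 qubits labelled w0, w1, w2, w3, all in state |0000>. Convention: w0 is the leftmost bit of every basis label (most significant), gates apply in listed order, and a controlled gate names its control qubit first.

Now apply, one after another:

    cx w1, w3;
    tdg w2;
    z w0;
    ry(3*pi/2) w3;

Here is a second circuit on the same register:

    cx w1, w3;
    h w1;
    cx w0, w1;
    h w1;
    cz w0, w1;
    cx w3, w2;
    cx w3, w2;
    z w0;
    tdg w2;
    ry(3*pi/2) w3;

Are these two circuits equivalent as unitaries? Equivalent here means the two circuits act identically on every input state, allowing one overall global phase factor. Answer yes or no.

Yes — the two circuits implement the same unitary up to a global phase.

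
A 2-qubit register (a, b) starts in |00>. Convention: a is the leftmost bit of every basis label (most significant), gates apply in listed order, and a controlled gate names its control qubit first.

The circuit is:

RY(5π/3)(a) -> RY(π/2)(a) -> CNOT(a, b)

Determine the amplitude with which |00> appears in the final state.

The amplitude on |00> is -sqrt(6)/4 - sqrt(2)/4.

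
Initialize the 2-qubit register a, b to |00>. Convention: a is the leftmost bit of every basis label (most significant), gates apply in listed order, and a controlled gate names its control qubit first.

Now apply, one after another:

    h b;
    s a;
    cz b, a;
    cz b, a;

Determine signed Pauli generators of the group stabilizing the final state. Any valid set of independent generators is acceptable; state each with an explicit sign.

One valid set of independent stabilizer generators is +IX, +ZI (any independent generating set of the same group is equally correct). Key observation: the block from step 3 through step 4 cancels to the identity and can be dropped.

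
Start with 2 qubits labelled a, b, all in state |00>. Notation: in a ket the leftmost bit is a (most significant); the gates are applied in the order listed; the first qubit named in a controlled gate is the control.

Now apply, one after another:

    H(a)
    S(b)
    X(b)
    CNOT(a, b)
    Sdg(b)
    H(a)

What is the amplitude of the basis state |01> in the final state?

The final state's coefficient on |01> equals -I/2.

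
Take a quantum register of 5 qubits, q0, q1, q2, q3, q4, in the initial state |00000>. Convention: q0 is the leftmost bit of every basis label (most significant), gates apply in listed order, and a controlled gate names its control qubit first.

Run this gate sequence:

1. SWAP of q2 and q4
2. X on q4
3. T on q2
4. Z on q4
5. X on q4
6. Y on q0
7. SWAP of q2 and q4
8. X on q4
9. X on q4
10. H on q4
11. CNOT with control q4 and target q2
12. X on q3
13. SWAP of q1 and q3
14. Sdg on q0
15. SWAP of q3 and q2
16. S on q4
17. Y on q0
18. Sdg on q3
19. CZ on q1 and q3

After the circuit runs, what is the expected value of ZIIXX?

The observable ZIIXX averages to -1. Key observation: steps 8-9 multiply out to the identity, so the circuit reduces to the remaining gates.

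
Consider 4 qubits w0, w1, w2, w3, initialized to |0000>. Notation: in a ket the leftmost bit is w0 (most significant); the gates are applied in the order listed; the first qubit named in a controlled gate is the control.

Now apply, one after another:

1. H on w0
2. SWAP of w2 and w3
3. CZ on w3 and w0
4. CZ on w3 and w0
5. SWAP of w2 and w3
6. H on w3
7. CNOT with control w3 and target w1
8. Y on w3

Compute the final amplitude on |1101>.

The final state's coefficient on |1101> equals 0. Key observation: steps 2-5 multiply out to the identity, so the circuit reduces to the remaining gates.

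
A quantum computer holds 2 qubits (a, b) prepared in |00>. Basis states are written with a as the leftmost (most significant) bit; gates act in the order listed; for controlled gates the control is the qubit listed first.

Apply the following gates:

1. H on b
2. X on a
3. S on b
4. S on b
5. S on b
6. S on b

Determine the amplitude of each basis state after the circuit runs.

The resulting statevector has amplitude 0 on |00>, 0 on |01>, sqrt(2)/2 on |10>, sqrt(2)/2 on |11>. Key observation: steps 3-6 multiply out to the identity, so the circuit reduces to the remaining gates.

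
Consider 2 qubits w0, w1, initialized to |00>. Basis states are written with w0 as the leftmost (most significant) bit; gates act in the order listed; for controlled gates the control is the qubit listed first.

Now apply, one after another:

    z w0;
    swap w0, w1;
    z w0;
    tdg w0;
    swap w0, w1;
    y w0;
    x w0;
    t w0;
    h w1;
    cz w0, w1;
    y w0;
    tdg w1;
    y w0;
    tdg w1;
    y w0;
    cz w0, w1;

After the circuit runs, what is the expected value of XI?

The observable XI averages to 0.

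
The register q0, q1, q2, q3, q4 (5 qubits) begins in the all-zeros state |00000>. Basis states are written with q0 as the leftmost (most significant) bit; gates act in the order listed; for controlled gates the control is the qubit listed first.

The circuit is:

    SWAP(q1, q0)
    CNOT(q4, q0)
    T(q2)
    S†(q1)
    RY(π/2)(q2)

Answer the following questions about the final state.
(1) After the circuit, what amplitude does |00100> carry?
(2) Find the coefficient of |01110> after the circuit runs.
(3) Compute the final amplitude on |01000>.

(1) The final state's coefficient on |00100> equals sqrt(2)/2.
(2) The final state's coefficient on |01110> equals 0.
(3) The final state's coefficient on |01000> equals 0.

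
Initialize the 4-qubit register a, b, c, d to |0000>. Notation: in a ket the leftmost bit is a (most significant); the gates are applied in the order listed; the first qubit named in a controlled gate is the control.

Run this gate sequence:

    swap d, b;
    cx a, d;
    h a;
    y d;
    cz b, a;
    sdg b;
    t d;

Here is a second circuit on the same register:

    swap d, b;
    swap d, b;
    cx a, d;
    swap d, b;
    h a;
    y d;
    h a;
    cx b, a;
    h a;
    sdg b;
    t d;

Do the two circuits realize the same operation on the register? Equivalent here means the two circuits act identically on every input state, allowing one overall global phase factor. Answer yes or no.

No — the two circuits implement different unitaries, even allowing a global phase.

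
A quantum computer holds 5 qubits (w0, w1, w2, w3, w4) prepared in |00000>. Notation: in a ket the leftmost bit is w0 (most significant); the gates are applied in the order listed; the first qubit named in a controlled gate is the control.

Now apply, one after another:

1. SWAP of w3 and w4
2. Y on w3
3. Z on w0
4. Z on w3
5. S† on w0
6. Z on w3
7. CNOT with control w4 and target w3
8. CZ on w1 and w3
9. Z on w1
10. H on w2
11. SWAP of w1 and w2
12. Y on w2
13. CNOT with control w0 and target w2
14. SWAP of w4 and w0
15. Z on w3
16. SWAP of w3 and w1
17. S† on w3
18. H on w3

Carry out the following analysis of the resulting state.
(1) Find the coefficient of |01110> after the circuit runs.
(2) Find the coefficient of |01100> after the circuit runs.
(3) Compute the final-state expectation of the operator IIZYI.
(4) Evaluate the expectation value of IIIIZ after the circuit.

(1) The final state's coefficient on |01110> equals 1/2 + I/2.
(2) |01100> carries amplitude 1/2 - I/2 in the final state.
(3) The expectation value of IIZYI is -1.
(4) In the final state, IIIIZ has expectation 1.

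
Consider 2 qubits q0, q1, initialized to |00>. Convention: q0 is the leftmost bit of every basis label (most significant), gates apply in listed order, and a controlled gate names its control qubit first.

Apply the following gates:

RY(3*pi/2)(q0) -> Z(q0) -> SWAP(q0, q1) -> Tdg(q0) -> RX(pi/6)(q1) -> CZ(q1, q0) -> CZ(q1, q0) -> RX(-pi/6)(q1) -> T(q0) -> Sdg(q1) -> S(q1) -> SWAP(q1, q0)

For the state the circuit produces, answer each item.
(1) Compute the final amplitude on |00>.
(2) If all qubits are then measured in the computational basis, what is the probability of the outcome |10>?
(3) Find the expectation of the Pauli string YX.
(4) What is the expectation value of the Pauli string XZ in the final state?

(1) The final state's coefficient on |00> equals -sqrt(2)/2.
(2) A full measurement returns |10> with probability 1/2.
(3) In the final state, YX has expectation 0.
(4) The observable XZ averages to 1.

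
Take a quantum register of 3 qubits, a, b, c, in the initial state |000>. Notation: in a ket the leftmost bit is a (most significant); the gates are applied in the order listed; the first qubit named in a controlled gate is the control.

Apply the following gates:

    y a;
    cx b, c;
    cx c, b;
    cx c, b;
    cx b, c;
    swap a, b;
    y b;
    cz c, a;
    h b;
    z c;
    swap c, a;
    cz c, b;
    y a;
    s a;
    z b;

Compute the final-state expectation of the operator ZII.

The observable ZII averages to -1.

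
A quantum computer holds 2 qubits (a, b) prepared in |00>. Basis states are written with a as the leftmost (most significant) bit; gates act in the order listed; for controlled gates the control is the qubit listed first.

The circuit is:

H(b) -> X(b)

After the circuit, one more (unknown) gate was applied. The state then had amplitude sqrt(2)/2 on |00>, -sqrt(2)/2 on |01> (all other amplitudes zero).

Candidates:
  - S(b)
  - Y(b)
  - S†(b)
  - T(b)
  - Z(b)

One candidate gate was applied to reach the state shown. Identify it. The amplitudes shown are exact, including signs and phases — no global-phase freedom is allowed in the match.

The unique candidate consistent with the amplitudes is Z(b).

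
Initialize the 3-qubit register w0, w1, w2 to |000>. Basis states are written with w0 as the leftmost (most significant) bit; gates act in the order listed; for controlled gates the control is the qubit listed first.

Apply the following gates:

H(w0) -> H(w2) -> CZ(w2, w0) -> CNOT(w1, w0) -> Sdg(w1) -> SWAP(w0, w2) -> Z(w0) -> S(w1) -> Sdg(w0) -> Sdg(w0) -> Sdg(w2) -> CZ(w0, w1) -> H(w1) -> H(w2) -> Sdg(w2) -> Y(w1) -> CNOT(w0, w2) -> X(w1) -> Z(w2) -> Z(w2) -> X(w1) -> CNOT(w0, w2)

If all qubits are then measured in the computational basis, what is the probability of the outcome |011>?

Outcome |011> occurs with probability 1/8. Key observation: steps 17-22 multiply out to the identity, so the circuit reduces to the remaining gates.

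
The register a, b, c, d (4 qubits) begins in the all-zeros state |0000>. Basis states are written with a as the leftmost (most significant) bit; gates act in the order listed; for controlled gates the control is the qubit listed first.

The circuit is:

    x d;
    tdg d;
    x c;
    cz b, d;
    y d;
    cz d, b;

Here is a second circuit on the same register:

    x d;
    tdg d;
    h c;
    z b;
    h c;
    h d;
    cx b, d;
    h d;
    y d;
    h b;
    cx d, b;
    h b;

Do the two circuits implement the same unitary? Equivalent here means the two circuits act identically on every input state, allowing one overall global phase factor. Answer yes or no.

No, they are not equivalent — no single phase factor reconciles the two unitaries.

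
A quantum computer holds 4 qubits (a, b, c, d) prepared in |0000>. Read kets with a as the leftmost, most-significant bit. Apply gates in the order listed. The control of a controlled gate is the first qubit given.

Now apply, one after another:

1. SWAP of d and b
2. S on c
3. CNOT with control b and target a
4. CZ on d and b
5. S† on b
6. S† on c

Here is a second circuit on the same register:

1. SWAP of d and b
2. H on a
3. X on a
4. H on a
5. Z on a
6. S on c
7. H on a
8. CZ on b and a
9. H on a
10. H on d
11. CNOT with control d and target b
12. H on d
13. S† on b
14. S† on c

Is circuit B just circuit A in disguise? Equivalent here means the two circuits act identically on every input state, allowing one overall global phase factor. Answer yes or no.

No, they are not equivalent — no single phase factor reconciles the two unitaries.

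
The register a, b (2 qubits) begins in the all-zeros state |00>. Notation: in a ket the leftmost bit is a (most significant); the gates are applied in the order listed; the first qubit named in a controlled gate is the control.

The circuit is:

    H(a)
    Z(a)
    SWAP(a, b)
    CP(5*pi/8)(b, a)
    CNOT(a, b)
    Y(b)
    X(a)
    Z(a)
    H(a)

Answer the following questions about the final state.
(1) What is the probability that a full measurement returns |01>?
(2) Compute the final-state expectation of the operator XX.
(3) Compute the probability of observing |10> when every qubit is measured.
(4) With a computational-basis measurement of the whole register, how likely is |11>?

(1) Outcome |01> occurs with probability 1/4.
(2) In the final state, XX has expectation -1.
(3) Outcome |10> occurs with probability 1/4.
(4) The probability of measuring |11> is 1/4.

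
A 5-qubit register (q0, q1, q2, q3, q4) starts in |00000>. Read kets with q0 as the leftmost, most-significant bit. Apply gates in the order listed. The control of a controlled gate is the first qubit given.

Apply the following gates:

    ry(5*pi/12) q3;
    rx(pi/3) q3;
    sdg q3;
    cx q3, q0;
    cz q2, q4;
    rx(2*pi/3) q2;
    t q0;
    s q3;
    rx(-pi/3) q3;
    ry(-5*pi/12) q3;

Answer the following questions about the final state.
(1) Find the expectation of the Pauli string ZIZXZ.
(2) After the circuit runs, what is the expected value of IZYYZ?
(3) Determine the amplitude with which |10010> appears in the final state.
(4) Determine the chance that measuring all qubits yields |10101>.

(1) In the final state, ZIZXZ has expectation sqrt(2)/16 + sqrt(6)/16.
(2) The observable IZYYZ averages to -3*sqrt(6)/32 + 3*sqrt(2)/32.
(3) The final state's coefficient on |10010> equals (sqrt(2) + sqrt(6) - 4*sqrt(3)*I)*exp(I*pi/4)/32.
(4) The probability of measuring |10101> is 0.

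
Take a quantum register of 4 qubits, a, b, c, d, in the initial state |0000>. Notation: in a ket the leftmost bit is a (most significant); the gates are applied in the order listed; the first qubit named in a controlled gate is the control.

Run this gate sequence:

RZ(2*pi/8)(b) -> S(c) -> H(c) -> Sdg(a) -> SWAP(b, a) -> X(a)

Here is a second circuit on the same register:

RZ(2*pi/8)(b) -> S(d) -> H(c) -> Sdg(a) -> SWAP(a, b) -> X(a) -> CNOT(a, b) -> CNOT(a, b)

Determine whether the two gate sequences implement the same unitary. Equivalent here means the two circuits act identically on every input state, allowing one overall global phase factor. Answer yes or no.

No, they are not equivalent — no single phase factor reconciles the two unitaries.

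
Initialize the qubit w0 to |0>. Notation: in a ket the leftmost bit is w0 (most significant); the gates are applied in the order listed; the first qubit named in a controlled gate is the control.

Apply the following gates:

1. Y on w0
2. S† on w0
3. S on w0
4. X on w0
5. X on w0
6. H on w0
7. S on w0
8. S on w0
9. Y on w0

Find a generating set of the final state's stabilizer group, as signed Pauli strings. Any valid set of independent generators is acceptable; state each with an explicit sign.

The stabilizer group can be generated by -X, among other valid generating sets.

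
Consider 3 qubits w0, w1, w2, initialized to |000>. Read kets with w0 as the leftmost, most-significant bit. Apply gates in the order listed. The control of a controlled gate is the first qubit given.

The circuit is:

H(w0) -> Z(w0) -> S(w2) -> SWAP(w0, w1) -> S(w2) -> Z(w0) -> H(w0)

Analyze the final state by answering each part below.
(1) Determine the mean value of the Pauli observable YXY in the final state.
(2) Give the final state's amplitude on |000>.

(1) In the final state, YXY has expectation 0.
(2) |000> carries amplitude 1/2 in the final state.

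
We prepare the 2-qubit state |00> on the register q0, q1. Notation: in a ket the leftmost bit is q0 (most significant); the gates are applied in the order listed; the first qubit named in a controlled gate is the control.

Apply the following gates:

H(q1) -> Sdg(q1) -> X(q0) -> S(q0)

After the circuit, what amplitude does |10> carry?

The final state's coefficient on |10> equals sqrt(2)*I/2.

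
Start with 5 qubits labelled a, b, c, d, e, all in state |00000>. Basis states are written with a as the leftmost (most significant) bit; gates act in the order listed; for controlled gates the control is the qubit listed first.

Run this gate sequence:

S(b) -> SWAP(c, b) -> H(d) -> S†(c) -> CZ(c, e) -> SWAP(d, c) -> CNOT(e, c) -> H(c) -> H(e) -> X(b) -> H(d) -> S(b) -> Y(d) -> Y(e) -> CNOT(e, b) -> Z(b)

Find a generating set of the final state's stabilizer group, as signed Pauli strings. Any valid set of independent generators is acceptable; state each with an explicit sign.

One valid set of independent stabilizer generators is +IXIIX, -IIIXI, +ZIIII, -IZIIZ, +IIZII (any independent generating set of the same group is equally correct).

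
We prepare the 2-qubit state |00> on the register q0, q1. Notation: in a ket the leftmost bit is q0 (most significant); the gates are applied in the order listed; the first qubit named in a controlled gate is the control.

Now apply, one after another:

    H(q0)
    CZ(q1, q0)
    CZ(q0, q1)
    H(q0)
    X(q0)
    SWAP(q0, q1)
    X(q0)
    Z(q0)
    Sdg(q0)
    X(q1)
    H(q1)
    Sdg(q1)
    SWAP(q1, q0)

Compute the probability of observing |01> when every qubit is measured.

Outcome |01> occurs with probability 1/2.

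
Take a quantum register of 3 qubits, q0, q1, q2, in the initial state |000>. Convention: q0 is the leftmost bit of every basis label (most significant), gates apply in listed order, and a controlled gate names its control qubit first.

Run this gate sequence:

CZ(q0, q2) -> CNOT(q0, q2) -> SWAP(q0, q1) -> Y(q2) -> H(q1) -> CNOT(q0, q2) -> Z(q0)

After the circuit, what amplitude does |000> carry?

The amplitude on |000> is 0.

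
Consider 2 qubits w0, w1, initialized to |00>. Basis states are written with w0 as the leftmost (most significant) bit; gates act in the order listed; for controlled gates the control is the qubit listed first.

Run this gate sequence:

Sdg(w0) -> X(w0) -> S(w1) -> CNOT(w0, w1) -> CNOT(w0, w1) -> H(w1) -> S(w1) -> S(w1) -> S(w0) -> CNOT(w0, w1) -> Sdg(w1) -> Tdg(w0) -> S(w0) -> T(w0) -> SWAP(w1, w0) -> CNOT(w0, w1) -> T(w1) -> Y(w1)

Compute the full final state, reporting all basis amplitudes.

The resulting statevector has amplitude -sqrt(2)*exp(3*I*pi/4)/2 on |00>, 0 on |01>, 0 on |10>, -sqrt(2)/2 on |11>. Key observation: gates 4-5 undo each other exactly, leaving only the rest of the circuit to track.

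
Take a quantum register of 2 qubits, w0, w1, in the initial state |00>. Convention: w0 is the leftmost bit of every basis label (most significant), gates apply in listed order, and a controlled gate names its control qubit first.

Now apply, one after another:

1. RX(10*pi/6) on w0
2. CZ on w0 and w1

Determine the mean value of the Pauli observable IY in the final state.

The observable IY averages to 0.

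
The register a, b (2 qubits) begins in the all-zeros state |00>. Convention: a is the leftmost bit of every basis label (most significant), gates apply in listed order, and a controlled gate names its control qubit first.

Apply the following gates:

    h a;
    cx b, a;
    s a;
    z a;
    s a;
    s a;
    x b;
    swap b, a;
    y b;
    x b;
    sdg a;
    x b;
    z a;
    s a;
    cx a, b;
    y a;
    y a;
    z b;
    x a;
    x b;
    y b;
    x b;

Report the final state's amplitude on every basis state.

The final amplitudes are sqrt(2)*I/2 on |00>, -sqrt(2)/2 on |01>, 0 on |10>, 0 on |11>.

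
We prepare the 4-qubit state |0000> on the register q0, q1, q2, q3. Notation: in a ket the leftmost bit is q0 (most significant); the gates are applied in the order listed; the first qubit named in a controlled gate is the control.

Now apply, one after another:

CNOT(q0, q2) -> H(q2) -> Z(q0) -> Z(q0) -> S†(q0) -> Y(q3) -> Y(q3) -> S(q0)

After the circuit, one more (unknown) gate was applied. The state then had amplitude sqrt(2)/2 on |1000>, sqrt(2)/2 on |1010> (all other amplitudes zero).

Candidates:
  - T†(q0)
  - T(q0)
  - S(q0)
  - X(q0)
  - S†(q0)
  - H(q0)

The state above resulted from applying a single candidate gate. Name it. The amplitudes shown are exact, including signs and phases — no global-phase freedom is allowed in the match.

It was X(q0) that produced the state shown. Key observation: steps 5-8 multiply out to the identity, so the circuit reduces to the remaining gates.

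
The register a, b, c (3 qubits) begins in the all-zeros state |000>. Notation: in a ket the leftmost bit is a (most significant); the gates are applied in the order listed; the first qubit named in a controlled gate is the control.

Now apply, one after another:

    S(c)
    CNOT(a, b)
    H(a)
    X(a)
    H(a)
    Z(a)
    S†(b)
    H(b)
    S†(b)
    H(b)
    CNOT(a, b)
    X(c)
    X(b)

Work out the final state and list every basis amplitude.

The resulting statevector has amplitude 1/2 + I/2 on |001>, 1/2 - I/2 on |011>, and 0 on every other basis state. Key observation: the block from step 3 through step 6 cancels to the identity and can be dropped.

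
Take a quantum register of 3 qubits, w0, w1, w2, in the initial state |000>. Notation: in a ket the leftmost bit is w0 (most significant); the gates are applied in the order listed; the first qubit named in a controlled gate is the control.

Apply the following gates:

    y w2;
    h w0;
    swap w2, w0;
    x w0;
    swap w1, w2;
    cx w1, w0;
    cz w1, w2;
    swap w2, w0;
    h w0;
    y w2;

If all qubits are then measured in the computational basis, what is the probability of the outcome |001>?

The probability of measuring |001> is 1/4.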